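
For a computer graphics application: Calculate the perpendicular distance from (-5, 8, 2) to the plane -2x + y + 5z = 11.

distance = |a·x₀ + b·y₀ + c·z₀ - d| / √(a² + b² + c²)
  = |(-2)·(-5) + 1·8 + 5·2 - 11| / √((-2)² + 1² + 5²)
  = |10 + 8 + 10 - 11| / √(4 + 1 + 25)
  = |17| / √30
  = 17 / 5.477
  ≈ 3.104

3.104


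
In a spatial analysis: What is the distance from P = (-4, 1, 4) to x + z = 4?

distance = |a·x₀ + b·y₀ + c·z₀ - d| / √(a² + b² + c²)
  = |1·(-4) + 0·1 + 1·4 - 4| / √(1² + 0² + 1²)
  = |-4 + 0 + 4 - 4| / √(1 + 0 + 1)
  = |-4| / √2
  = 4 / 1.414
  ≈ 2.828

2.828


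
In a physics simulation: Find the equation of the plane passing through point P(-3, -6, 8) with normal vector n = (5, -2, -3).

The plane through P with normal n = (a, b, c) satisfies n·(r - P) = 0,
i.e. ax + by + cz = a·x₀ + b·y₀ + c·z₀.
d = 5·(-3) + (-2)·(-6) + (-3)·8
  = -15 + 12 - 24
  = -27
Equation: 5x - 2y - 3z = -27

5x - 2y - 3z = -27


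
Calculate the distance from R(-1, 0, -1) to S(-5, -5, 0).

d = √[(x₂-x₁)² + (y₂-y₁)² + (z₂-z₁)²]
  = √[(-4)² + (-5)² + 1²]
  = √[16 + 25 + 1]
  = √42
  ≈ 6.481

6.481


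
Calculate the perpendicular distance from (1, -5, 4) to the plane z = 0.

distance = |a·x₀ + b·y₀ + c·z₀ - d| / √(a² + b² + c²)
  = |0·1 + 0·(-5) + 1·4 - 0| / √(0² + 0² + 1²)
  = |0 + 0 + 4 + 0| / √(0 + 0 + 1)
  = |4| / √1
  = 4 / 1
  ≈ 4

4


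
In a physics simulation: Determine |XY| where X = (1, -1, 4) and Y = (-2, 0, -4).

d = √[(x₂-x₁)² + (y₂-y₁)² + (z₂-z₁)²]
  = √[(-3)² + 1² + (-8)²]
  = √[9 + 1 + 64]
  = √74
  ≈ 8.602

8.602


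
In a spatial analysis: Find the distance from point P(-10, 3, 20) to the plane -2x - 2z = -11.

distance = |a·x₀ + b·y₀ + c·z₀ - d| / √(a² + b² + c²)
  = |(-2)·(-10) + 0·3 + (-2)·20 - (-11)| / √((-2)² + 0² + (-2)²)
  = |20 + 0 - 40 + 11| / √(4 + 0 + 4)
  = |-9| / √8
  = 9 / 2.828
  ≈ 3.182

3.182


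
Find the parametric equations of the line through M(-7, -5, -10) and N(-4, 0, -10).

Direction vector d = N - M = (-4 + 7, 0 + 5, -10 + 10) = (3, 5, 0)
Parametric form r = M + t·d:
x = -7 + 3t, y = -5 + 5t, z = -10

x = -7 + 3t, y = -5 + 5t, z = -10


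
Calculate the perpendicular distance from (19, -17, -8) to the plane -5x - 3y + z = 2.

distance = |a·x₀ + b·y₀ + c·z₀ - d| / √(a² + b² + c²)
  = |(-5)·19 + (-3)·(-17) + 1·(-8) - 2| / √((-5)² + (-3)² + 1²)
  = |-95 + 51 - 8 - 2| / √(25 + 9 + 1)
  = |-54| / √35
  = 54 / 5.916
  ≈ 9.128

9.128


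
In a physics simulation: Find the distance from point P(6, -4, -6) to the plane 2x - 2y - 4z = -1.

distance = |a·x₀ + b·y₀ + c·z₀ - d| / √(a² + b² + c²)
  = |2·6 + (-2)·(-4) + (-4)·(-6) - (-1)| / √(2² + (-2)² + (-4)²)
  = |12 + 8 + 24 + 1| / √(4 + 4 + 16)
  = |45| / √24
  = 45 / 4.899
  ≈ 9.186

9.186


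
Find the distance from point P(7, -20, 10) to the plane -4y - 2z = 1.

distance = |a·x₀ + b·y₀ + c·z₀ - d| / √(a² + b² + c²)
  = |0·7 + (-4)·(-20) + (-2)·10 - 1| / √(0² + (-4)² + (-2)²)
  = |0 + 80 - 20 - 1| / √(0 + 16 + 4)
  = |59| / √20
  = 59 / 4.472
  ≈ 13.19

13.19


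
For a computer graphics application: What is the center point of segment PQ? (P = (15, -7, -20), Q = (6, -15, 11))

M = ((x₁+x₂)/2, (y₁+y₂)/2, (z₁+z₂)/2)
  = ((15 + 6)/2, (-7 - 15)/2, (-20 + 11)/2)
  = (21/2, -22/2, -9/2)
  = (10.5, -11, -4.5)

(10.5, -11, -4.5)


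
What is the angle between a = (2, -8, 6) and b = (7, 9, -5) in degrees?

a·b = 2·7 + (-8)·9 + 6·(-5) = 14 - 72 - 30 = -88
|a| = √(2² + (-8)² + 6²) = √104 ≈ 10.2
|b| = √(7² + 9² + (-5)²) = √155 ≈ 12.45
cos θ = (a·b)/(|a||b|) = -88/(10.2·12.45) ≈ -0.6931
θ = arccos(-0.6931) ≈ 133.9°

133.9°


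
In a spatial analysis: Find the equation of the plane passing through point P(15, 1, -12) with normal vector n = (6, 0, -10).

The plane through P with normal n = (a, b, c) satisfies n·(r - P) = 0,
i.e. ax + by + cz = a·x₀ + b·y₀ + c·z₀.
d = 6·15 + 0·1 + (-10)·(-12)
  = 90 + 0 + 120
  = 210
Equation: 6x - 10z = 210

6x - 10z = 210


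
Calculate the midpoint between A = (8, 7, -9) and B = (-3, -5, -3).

M = ((x₁+x₂)/2, (y₁+y₂)/2, (z₁+z₂)/2)
  = ((8 - 3)/2, (7 - 5)/2, (-9 - 3)/2)
  = (5/2, 2/2, -12/2)
  = (2.5, 1, -6)

(2.5, 1, -6)


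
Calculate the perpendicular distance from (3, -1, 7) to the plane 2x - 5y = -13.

distance = |a·x₀ + b·y₀ + c·z₀ - d| / √(a² + b² + c²)
  = |2·3 + (-5)·(-1) + 0·7 - (-13)| / √(2² + (-5)² + 0²)
  = |6 + 5 + 0 + 13| / √(4 + 25 + 0)
  = |24| / √29
  = 24 / 5.385
  ≈ 4.457

4.457


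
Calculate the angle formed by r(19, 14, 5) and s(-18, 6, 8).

r·s = 19·(-18) + 14·6 + 5·8 = -342 + 84 + 40 = -218
|r| = √(19² + 14² + 5²) = √582 ≈ 24.12
|s| = √((-18)² + 6² + 8²) = √424 ≈ 20.59
cos θ = (r·s)/(|r||s|) = -218/(24.12·20.59) ≈ -0.4388
θ = arccos(-0.4388) ≈ 116°

116°


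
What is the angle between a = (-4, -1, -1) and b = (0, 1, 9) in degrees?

a·b = (-4)·0 + (-1)·1 + (-1)·9 = 0 - 1 - 9 = -10
|a| = √((-4)² + (-1)² + (-1)²) = √18 ≈ 4.243
|b| = √(0² + 1² + 9²) = √82 ≈ 9.055
cos θ = (a·b)/(|a||b|) = -10/(4.243·9.055) ≈ -0.2603
θ = arccos(-0.2603) ≈ 105.1°

105.1°


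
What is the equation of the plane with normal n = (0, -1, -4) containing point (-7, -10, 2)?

The plane through P with normal n = (a, b, c) satisfies n·(r - P) = 0,
i.e. ax + by + cz = a·x₀ + b·y₀ + c·z₀.
d = 0·(-7) + (-1)·(-10) + (-4)·2
  = 0 + 10 - 8
  = 2
Equation: -y - 4z = 2

-y - 4z = 2


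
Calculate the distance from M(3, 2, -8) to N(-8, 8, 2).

d = √[(x₂-x₁)² + (y₂-y₁)² + (z₂-z₁)²]
  = √[(-11)² + 6² + 10²]
  = √[121 + 36 + 100]
  = √257
  ≈ 16.03

16.03


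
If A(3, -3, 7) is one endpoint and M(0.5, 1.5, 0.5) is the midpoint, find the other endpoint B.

B = 2M - A
  = (2·0.5 - 3, 2·1.5 - (-3), 2·0.5 - 7)
  = (1 - 3, 3 + 3, 1 - 7)
  = (-2, 6, -6)

(-2, 6, -6)


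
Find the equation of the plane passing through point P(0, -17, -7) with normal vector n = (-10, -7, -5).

The plane through P with normal n = (a, b, c) satisfies n·(r - P) = 0,
i.e. ax + by + cz = a·x₀ + b·y₀ + c·z₀.
d = (-10)·0 + (-7)·(-17) + (-5)·(-7)
  = 0 + 119 + 35
  = 154
Equation: -10x - 7y - 5z = 154

-10x - 7y - 5z = 154


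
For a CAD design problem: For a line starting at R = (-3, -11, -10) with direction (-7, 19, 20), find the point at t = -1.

P(t) = R + t·d
  = (-3 + (-7)·(-1), -11 + 19·(-1), -10 + 20·(-1))
  = (-3 + 7, -11 - 19, -10 - 20)
  = (4, -30, -30)

(4, -30, -30)


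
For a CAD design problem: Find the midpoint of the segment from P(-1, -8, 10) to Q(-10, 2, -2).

M = ((x₁+x₂)/2, (y₁+y₂)/2, (z₁+z₂)/2)
  = ((-1 - 10)/2, (-8 + 2)/2, (10 - 2)/2)
  = (-11/2, -6/2, 8/2)
  = (-5.5, -3, 4)

(-5.5, -3, 4)


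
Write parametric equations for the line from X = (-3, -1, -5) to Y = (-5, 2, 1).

Direction vector d = Y - X = (-5 + 3, 2 + 1, 1 + 5) = (-2, 3, 6)
Parametric form r = X + t·d:
x = -3 - 2t, y = -1 + 3t, z = -5 + 6t

x = -3 - 2t, y = -1 + 3t, z = -5 + 6t


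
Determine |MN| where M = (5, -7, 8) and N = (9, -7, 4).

d = √[(x₂-x₁)² + (y₂-y₁)² + (z₂-z₁)²]
  = √[4² + 0² + (-4)²]
  = √[16 + 0 + 16]
  = √32
  ≈ 5.657

5.657


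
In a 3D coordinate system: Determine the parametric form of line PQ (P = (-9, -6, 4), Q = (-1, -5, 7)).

Direction vector d = Q - P = (-1 + 9, -5 + 6, 7 - 4) = (8, 1, 3)
Parametric form r = P + t·d:
x = -9 + 8t, y = -6 + t, z = 4 + 3t

x = -9 + 8t, y = -6 + t, z = 4 + 3t


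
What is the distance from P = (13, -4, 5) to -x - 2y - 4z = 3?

distance = |a·x₀ + b·y₀ + c·z₀ - d| / √(a² + b² + c²)
  = |(-1)·13 + (-2)·(-4) + (-4)·5 - 3| / √((-1)² + (-2)² + (-4)²)
  = |-13 + 8 - 20 - 3| / √(1 + 4 + 16)
  = |-28| / √21
  = 28 / 4.583
  ≈ 6.11

6.11


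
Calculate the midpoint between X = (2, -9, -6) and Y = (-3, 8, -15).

M = ((x₁+x₂)/2, (y₁+y₂)/2, (z₁+z₂)/2)
  = ((2 - 3)/2, (-9 + 8)/2, (-6 - 15)/2)
  = (-1/2, -1/2, -21/2)
  = (-0.5, -0.5, -10.5)

(-0.5, -0.5, -10.5)


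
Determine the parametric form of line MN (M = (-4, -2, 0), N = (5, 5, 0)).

Direction vector d = N - M = (5 + 4, 5 + 2, 0 + 0) = (9, 7, 0)
Parametric form r = M + t·d:
x = -4 + 9t, y = -2 + 7t, z = 0

x = -4 + 9t, y = -2 + 7t, z = 0


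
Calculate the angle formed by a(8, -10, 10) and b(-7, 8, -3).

a·b = 8·(-7) + (-10)·8 + 10·(-3) = -56 - 80 - 30 = -166
|a| = √(8² + (-10)² + 10²) = √264 ≈ 16.25
|b| = √((-7)² + 8² + (-3)²) = √122 ≈ 11.05
cos θ = (a·b)/(|a||b|) = -166/(16.25·11.05) ≈ -0.925
θ = arccos(-0.925) ≈ 157.7°

157.7°


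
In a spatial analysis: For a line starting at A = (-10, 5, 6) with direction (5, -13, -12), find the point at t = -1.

P(t) = A + t·d
  = (-10 + 5·(-1), 5 + (-13)·(-1), 6 + (-12)·(-1))
  = (-10 - 5, 5 + 13, 6 + 12)
  = (-15, 18, 18)

(-15, 18, 18)


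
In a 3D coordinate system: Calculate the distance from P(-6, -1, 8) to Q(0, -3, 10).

d = √[(x₂-x₁)² + (y₂-y₁)² + (z₂-z₁)²]
  = √[6² + (-2)² + 2²]
  = √[36 + 4 + 4]
  = √44
  ≈ 6.633

6.633


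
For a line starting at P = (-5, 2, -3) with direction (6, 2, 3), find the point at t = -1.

P(t) = P + t·d
  = (-5 + 6·(-1), 2 + 2·(-1), -3 + 3·(-1))
  = (-5 - 6, 2 - 2, -3 - 3)
  = (-11, 0, -6)

(-11, 0, -6)


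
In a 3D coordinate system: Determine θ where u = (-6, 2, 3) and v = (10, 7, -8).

u·v = (-6)·10 + 2·7 + 3·(-8) = -60 + 14 - 24 = -70
|u| = √((-6)² + 2² + 3²) = √49 ≈ 7
|v| = √(10² + 7² + (-8)²) = √213 ≈ 14.59
cos θ = (u·v)/(|u||v|) = -70/(7·14.59) ≈ -0.6852
θ = arccos(-0.6852) ≈ 133.3°

133.3°


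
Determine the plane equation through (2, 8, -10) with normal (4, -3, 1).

The plane through P with normal n = (a, b, c) satisfies n·(r - P) = 0,
i.e. ax + by + cz = a·x₀ + b·y₀ + c·z₀.
d = 4·2 + (-3)·8 + 1·(-10)
  = 8 - 24 - 10
  = -26
Equation: 4x - 3y + z = -26

4x - 3y + z = -26


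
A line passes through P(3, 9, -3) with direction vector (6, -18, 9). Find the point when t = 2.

P(t) = P + t·d
  = (3 + 6·2, 9 + (-18)·2, -3 + 9·2)
  = (3 + 12, 9 - 36, -3 + 18)
  = (15, -27, 15)

(15, -27, 15)


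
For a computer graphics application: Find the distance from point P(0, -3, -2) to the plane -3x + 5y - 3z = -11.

distance = |a·x₀ + b·y₀ + c·z₀ - d| / √(a² + b² + c²)
  = |(-3)·0 + 5·(-3) + (-3)·(-2) - (-11)| / √((-3)² + 5² + (-3)²)
  = |0 - 15 + 6 + 11| / √(9 + 25 + 9)
  = |2| / √43
  = 2 / 6.557
  ≈ 0.305

0.305


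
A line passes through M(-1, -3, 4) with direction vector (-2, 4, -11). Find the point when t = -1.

P(t) = M + t·d
  = (-1 + (-2)·(-1), -3 + 4·(-1), 4 + (-11)·(-1))
  = (-1 + 2, -3 - 4, 4 + 11)
  = (1, -7, 15)

(1, -7, 15)


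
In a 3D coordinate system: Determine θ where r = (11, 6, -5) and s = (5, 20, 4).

r·s = 11·5 + 6·20 + (-5)·4 = 55 + 120 - 20 = 155
|r| = √(11² + 6² + (-5)²) = √182 ≈ 13.49
|s| = √(5² + 20² + 4²) = √441 ≈ 21
cos θ = (r·s)/(|r||s|) = 155/(13.49·21) ≈ 0.5471
θ = arccos(0.5471) ≈ 56.83°

56.83°


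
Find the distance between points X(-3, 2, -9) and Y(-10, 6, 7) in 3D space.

d = √[(x₂-x₁)² + (y₂-y₁)² + (z₂-z₁)²]
  = √[(-7)² + 4² + 16²]
  = √[49 + 16 + 256]
  = √321
  ≈ 17.92

17.92


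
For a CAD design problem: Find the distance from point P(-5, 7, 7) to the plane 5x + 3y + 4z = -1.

distance = |a·x₀ + b·y₀ + c·z₀ - d| / √(a² + b² + c²)
  = |5·(-5) + 3·7 + 4·7 - (-1)| / √(5² + 3² + 4²)
  = |-25 + 21 + 28 + 1| / √(25 + 9 + 16)
  = |25| / √50
  = 25 / 7.071
  ≈ 3.536

3.536


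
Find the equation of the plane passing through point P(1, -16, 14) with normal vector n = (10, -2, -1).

The plane through P with normal n = (a, b, c) satisfies n·(r - P) = 0,
i.e. ax + by + cz = a·x₀ + b·y₀ + c·z₀.
d = 10·1 + (-2)·(-16) + (-1)·14
  = 10 + 32 - 14
  = 28
Equation: 10x - 2y - z = 28

10x - 2y - z = 28


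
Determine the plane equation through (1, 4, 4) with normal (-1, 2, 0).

The plane through P with normal n = (a, b, c) satisfies n·(r - P) = 0,
i.e. ax + by + cz = a·x₀ + b·y₀ + c·z₀.
d = (-1)·1 + 2·4 + 0·4
  = -1 + 8 + 0
  = 7
Equation: -x + 2y = 7

-x + 2y = 7


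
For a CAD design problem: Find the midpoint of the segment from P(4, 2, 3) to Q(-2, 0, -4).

M = ((x₁+x₂)/2, (y₁+y₂)/2, (z₁+z₂)/2)
  = ((4 - 2)/2, (2 + 0)/2, (3 - 4)/2)
  = (2/2, 2/2, -1/2)
  = (1, 1, -0.5)

(1, 1, -0.5)


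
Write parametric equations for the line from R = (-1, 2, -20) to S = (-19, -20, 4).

Direction vector d = S - R = (-19 + 1, -20 - 2, 4 + 20) = (-18, -22, 24)
Parametric form r = R + t·d:
x = -1 - 18t, y = 2 - 22t, z = -20 + 24t

x = -1 - 18t, y = 2 - 22t, z = -20 + 24t


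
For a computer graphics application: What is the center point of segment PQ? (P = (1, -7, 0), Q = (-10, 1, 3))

M = ((x₁+x₂)/2, (y₁+y₂)/2, (z₁+z₂)/2)
  = ((1 - 10)/2, (-7 + 1)/2, (0 + 3)/2)
  = (-9/2, -6/2, 3/2)
  = (-4.5, -3, 1.5)

(-4.5, -3, 1.5)


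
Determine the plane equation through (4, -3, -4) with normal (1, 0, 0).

The plane through P with normal n = (a, b, c) satisfies n·(r - P) = 0,
i.e. ax + by + cz = a·x₀ + b·y₀ + c·z₀.
d = 1·4 + 0·(-3) + 0·(-4)
  = 4 + 0 + 0
  = 4
Equation: x = 4

x = 4


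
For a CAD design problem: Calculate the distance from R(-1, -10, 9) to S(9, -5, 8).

d = √[(x₂-x₁)² + (y₂-y₁)² + (z₂-z₁)²]
  = √[10² + 5² + (-1)²]
  = √[100 + 25 + 1]
  = √126
  ≈ 11.22

11.22


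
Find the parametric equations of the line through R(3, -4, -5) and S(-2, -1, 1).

Direction vector d = S - R = (-2 - 3, -1 + 4, 1 + 5) = (-5, 3, 6)
Parametric form r = R + t·d:
x = 3 - 5t, y = -4 + 3t, z = -5 + 6t

x = 3 - 5t, y = -4 + 3t, z = -5 + 6t


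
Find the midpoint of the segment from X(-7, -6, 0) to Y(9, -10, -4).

M = ((x₁+x₂)/2, (y₁+y₂)/2, (z₁+z₂)/2)
  = ((-7 + 9)/2, (-6 - 10)/2, (0 - 4)/2)
  = (2/2, -16/2, -4/2)
  = (1, -8, -2)

(1, -8, -2)


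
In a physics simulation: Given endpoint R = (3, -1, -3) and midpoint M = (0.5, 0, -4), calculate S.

S = 2M - R
  = (2·0.5 - 3, 2·0 - (-1), 2·(-4) - (-3))
  = (1 - 3, 0 + 1, -8 + 3)
  = (-2, 1, -5)

(-2, 1, -5)


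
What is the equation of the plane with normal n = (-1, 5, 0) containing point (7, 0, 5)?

The plane through P with normal n = (a, b, c) satisfies n·(r - P) = 0,
i.e. ax + by + cz = a·x₀ + b·y₀ + c·z₀.
d = (-1)·7 + 5·0 + 0·5
  = -7 + 0 + 0
  = -7
Equation: -x + 5y = -7

-x + 5y = -7


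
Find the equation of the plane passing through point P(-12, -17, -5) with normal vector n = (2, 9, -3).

The plane through P with normal n = (a, b, c) satisfies n·(r - P) = 0,
i.e. ax + by + cz = a·x₀ + b·y₀ + c·z₀.
d = 2·(-12) + 9·(-17) + (-3)·(-5)
  = -24 - 153 + 15
  = -162
Equation: 2x + 9y - 3z = -162

2x + 9y - 3z = -162


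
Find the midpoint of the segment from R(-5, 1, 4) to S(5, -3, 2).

M = ((x₁+x₂)/2, (y₁+y₂)/2, (z₁+z₂)/2)
  = ((-5 + 5)/2, (1 - 3)/2, (4 + 2)/2)
  = (0/2, -2/2, 6/2)
  = (0, -1, 3)

(0, -1, 3)


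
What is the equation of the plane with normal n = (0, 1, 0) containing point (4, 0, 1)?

The plane through P with normal n = (a, b, c) satisfies n·(r - P) = 0,
i.e. ax + by + cz = a·x₀ + b·y₀ + c·z₀.
d = 0·4 + 1·0 + 0·1
  = 0 + 0 + 0
  = 0
Equation: y = 0

y = 0


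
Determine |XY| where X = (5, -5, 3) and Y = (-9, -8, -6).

d = √[(x₂-x₁)² + (y₂-y₁)² + (z₂-z₁)²]
  = √[(-14)² + (-3)² + (-9)²]
  = √[196 + 9 + 81]
  = √286
  ≈ 16.91

16.91


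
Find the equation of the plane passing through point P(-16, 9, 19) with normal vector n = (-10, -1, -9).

The plane through P with normal n = (a, b, c) satisfies n·(r - P) = 0,
i.e. ax + by + cz = a·x₀ + b·y₀ + c·z₀.
d = (-10)·(-16) + (-1)·9 + (-9)·19
  = 160 - 9 - 171
  = -20
Equation: -10x - y - 9z = -20

-10x - y - 9z = -20


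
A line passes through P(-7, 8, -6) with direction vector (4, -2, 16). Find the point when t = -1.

P(t) = P + t·d
  = (-7 + 4·(-1), 8 + (-2)·(-1), -6 + 16·(-1))
  = (-7 - 4, 8 + 2, -6 - 16)
  = (-11, 10, -22)

(-11, 10, -22)


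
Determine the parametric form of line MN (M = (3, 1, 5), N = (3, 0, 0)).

Direction vector d = N - M = (3 - 3, 0 - 1, 0 - 5) = (0, -1, -5)
Parametric form r = M + t·d:
x = 3, y = 1 - t, z = 5 - 5t

x = 3, y = 1 - t, z = 5 - 5t


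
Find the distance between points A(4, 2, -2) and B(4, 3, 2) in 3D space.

d = √[(x₂-x₁)² + (y₂-y₁)² + (z₂-z₁)²]
  = √[0² + 1² + 4²]
  = √[0 + 1 + 16]
  = √17
  ≈ 4.123

4.123


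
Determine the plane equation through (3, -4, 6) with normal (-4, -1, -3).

The plane through P with normal n = (a, b, c) satisfies n·(r - P) = 0,
i.e. ax + by + cz = a·x₀ + b·y₀ + c·z₀.
d = (-4)·3 + (-1)·(-4) + (-3)·6
  = -12 + 4 - 18
  = -26
Equation: -4x - y - 3z = -26

-4x - y - 3z = -26


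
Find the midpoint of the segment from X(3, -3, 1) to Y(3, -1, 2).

M = ((x₁+x₂)/2, (y₁+y₂)/2, (z₁+z₂)/2)
  = ((3 + 3)/2, (-3 - 1)/2, (1 + 2)/2)
  = (6/2, -4/2, 3/2)
  = (3, -2, 1.5)

(3, -2, 1.5)


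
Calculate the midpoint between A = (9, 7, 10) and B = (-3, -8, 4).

M = ((x₁+x₂)/2, (y₁+y₂)/2, (z₁+z₂)/2)
  = ((9 - 3)/2, (7 - 8)/2, (10 + 4)/2)
  = (6/2, -1/2, 14/2)
  = (3, -0.5, 7)

(3, -0.5, 7)


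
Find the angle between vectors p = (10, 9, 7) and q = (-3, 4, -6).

p·q = 10·(-3) + 9·4 + 7·(-6) = -30 + 36 - 42 = -36
|p| = √(10² + 9² + 7²) = √230 ≈ 15.17
|q| = √((-3)² + 4² + (-6)²) = √61 ≈ 7.81
cos θ = (p·q)/(|p||q|) = -36/(15.17·7.81) ≈ -0.3039
θ = arccos(-0.3039) ≈ 107.7°

107.7°


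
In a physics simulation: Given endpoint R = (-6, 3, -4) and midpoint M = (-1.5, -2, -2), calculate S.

S = 2M - R
  = (2·(-1.5) - (-6), 2·(-2) - 3, 2·(-2) - (-4))
  = (-3 + 6, -4 - 3, -4 + 4)
  = (3, -7, 0)

(3, -7, 0)


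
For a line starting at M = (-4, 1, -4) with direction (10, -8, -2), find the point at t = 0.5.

P(t) = M + t·d
  = (-4 + 10·0.5, 1 + (-8)·0.5, -4 + (-2)·0.5)
  = (-4 + 5, 1 - 4, -4 - 1)
  = (1, -3, -5)

(1, -3, -5)


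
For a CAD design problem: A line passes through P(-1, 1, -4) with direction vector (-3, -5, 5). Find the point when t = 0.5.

P(t) = P + t·d
  = (-1 + (-3)·0.5, 1 + (-5)·0.5, -4 + 5·0.5)
  = (-1 - 1.5, 1 - 2.5, -4 + 2.5)
  = (-2.5, -1.5, -1.5)

(-2.5, -1.5, -1.5)


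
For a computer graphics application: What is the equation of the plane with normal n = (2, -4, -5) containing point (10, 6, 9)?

The plane through P with normal n = (a, b, c) satisfies n·(r - P) = 0,
i.e. ax + by + cz = a·x₀ + b·y₀ + c·z₀.
d = 2·10 + (-4)·6 + (-5)·9
  = 20 - 24 - 45
  = -49
Equation: 2x - 4y - 5z = -49

2x - 4y - 5z = -49


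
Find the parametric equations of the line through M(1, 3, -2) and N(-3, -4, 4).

Direction vector d = N - M = (-3 - 1, -4 - 3, 4 + 2) = (-4, -7, 6)
Parametric form r = M + t·d:
x = 1 - 4t, y = 3 - 7t, z = -2 + 6t

x = 1 - 4t, y = 3 - 7t, z = -2 + 6t


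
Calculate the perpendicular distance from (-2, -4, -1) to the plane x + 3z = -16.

distance = |a·x₀ + b·y₀ + c·z₀ - d| / √(a² + b² + c²)
  = |1·(-2) + 0·(-4) + 3·(-1) - (-16)| / √(1² + 0² + 3²)
  = |-2 + 0 - 3 + 16| / √(1 + 0 + 9)
  = |11| / √10
  = 11 / 3.162
  ≈ 3.479

3.479


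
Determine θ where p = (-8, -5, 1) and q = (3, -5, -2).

p·q = (-8)·3 + (-5)·(-5) + 1·(-2) = -24 + 25 - 2 = -1
|p| = √((-8)² + (-5)² + 1²) = √90 ≈ 9.487
|q| = √(3² + (-5)² + (-2)²) = √38 ≈ 6.164
cos θ = (p·q)/(|p||q|) = -1/(9.487·6.164) ≈ -0.0171
θ = arccos(-0.0171) ≈ 90.98°

90.98°


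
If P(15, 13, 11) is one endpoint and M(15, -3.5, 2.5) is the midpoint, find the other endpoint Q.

Q = 2M - P
  = (2·15 - 15, 2·(-3.5) - 13, 2·2.5 - 11)
  = (30 - 15, -7 - 13, 5 - 11)
  = (15, -20, -6)

(15, -20, -6)


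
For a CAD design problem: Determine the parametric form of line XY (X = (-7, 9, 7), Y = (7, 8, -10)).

Direction vector d = Y - X = (7 + 7, 8 - 9, -10 - 7) = (14, -1, -17)
Parametric form r = X + t·d:
x = -7 + 14t, y = 9 - t, z = 7 - 17t

x = -7 + 14t, y = 9 - t, z = 7 - 17t


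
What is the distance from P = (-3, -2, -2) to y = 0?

distance = |a·x₀ + b·y₀ + c·z₀ - d| / √(a² + b² + c²)
  = |0·(-3) + 1·(-2) + 0·(-2) - 0| / √(0² + 1² + 0²)
  = |0 - 2 + 0 + 0| / √(0 + 1 + 0)
  = |-2| / √1
  = 2 / 1
  ≈ 2

2


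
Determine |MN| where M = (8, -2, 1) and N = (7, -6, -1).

d = √[(x₂-x₁)² + (y₂-y₁)² + (z₂-z₁)²]
  = √[(-1)² + (-4)² + (-2)²]
  = √[1 + 16 + 4]
  = √21
  ≈ 4.583

4.583


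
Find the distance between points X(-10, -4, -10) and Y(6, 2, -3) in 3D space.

d = √[(x₂-x₁)² + (y₂-y₁)² + (z₂-z₁)²]
  = √[16² + 6² + 7²]
  = √[256 + 36 + 49]
  = √341
  ≈ 18.47

18.47


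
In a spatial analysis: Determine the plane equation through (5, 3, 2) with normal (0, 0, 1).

The plane through P with normal n = (a, b, c) satisfies n·(r - P) = 0,
i.e. ax + by + cz = a·x₀ + b·y₀ + c·z₀.
d = 0·5 + 0·3 + 1·2
  = 0 + 0 + 2
  = 2
Equation: z = 2

z = 2


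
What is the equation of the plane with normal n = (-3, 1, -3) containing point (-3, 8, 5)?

The plane through P with normal n = (a, b, c) satisfies n·(r - P) = 0,
i.e. ax + by + cz = a·x₀ + b·y₀ + c·z₀.
d = (-3)·(-3) + 1·8 + (-3)·5
  = 9 + 8 - 15
  = 2
Equation: -3x + y - 3z = 2

-3x + y - 3z = 2


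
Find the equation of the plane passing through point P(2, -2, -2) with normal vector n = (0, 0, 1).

The plane through P with normal n = (a, b, c) satisfies n·(r - P) = 0,
i.e. ax + by + cz = a·x₀ + b·y₀ + c·z₀.
d = 0·2 + 0·(-2) + 1·(-2)
  = 0 + 0 - 2
  = -2
Equation: z = -2

z = -2


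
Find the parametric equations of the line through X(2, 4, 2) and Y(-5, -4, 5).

Direction vector d = Y - X = (-5 - 2, -4 - 4, 5 - 2) = (-7, -8, 3)
Parametric form r = X + t·d:
x = 2 - 7t, y = 4 - 8t, z = 2 + 3t

x = 2 - 7t, y = 4 - 8t, z = 2 + 3t


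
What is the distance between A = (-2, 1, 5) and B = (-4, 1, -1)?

d = √[(x₂-x₁)² + (y₂-y₁)² + (z₂-z₁)²]
  = √[(-2)² + 0² + (-6)²]
  = √[4 + 0 + 36]
  = √40
  ≈ 6.325

6.325


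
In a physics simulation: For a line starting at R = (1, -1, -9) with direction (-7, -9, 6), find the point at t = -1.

P(t) = R + t·d
  = (1 + (-7)·(-1), -1 + (-9)·(-1), -9 + 6·(-1))
  = (1 + 7, -1 + 9, -9 - 6)
  = (8, 8, -15)

(8, 8, -15)


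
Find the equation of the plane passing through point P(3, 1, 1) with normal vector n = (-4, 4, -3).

The plane through P with normal n = (a, b, c) satisfies n·(r - P) = 0,
i.e. ax + by + cz = a·x₀ + b·y₀ + c·z₀.
d = (-4)·3 + 4·1 + (-3)·1
  = -12 + 4 - 3
  = -11
Equation: -4x + 4y - 3z = -11

-4x + 4y - 3z = -11


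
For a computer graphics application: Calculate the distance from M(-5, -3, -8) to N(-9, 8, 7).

d = √[(x₂-x₁)² + (y₂-y₁)² + (z₂-z₁)²]
  = √[(-4)² + 11² + 15²]
  = √[16 + 121 + 225]
  = √362
  ≈ 19.03

19.03


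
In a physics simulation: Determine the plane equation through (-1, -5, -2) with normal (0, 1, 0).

The plane through P with normal n = (a, b, c) satisfies n·(r - P) = 0,
i.e. ax + by + cz = a·x₀ + b·y₀ + c·z₀.
d = 0·(-1) + 1·(-5) + 0·(-2)
  = 0 - 5 + 0
  = -5
Equation: y = -5

y = -5


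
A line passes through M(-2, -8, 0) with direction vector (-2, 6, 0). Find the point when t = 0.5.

P(t) = M + t·d
  = (-2 + (-2)·0.5, -8 + 6·0.5, 0 + 0·0.5)
  = (-2 - 1, -8 + 3, 0 + 0)
  = (-3, -5, 0)

(-3, -5, 0)


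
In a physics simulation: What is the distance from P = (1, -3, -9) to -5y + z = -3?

distance = |a·x₀ + b·y₀ + c·z₀ - d| / √(a² + b² + c²)
  = |0·1 + (-5)·(-3) + 1·(-9) - (-3)| / √(0² + (-5)² + 1²)
  = |0 + 15 - 9 + 3| / √(0 + 25 + 1)
  = |9| / √26
  = 9 / 5.099
  ≈ 1.765

1.765


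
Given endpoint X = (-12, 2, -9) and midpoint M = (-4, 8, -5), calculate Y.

Y = 2M - X
  = (2·(-4) - (-12), 2·8 - 2, 2·(-5) - (-9))
  = (-8 + 12, 16 - 2, -10 + 9)
  = (4, 14, -1)

(4, 14, -1)


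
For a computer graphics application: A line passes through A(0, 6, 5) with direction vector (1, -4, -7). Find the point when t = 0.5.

P(t) = A + t·d
  = (0 + 1·0.5, 6 + (-4)·0.5, 5 + (-7)·0.5)
  = (0 + 0.5, 6 - 2, 5 - 3.5)
  = (0.5, 4, 1.5)

(0.5, 4, 1.5)


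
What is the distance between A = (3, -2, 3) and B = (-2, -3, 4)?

d = √[(x₂-x₁)² + (y₂-y₁)² + (z₂-z₁)²]
  = √[(-5)² + (-1)² + 1²]
  = √[25 + 1 + 1]
  = √27
  ≈ 5.196

5.196


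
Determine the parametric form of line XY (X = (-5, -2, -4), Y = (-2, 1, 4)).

Direction vector d = Y - X = (-2 + 5, 1 + 2, 4 + 4) = (3, 3, 8)
Parametric form r = X + t·d:
x = -5 + 3t, y = -2 + 3t, z = -4 + 8t

x = -5 + 3t, y = -2 + 3t, z = -4 + 8t


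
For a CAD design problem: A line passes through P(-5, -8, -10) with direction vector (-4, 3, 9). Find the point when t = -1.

P(t) = P + t·d
  = (-5 + (-4)·(-1), -8 + 3·(-1), -10 + 9·(-1))
  = (-5 + 4, -8 - 3, -10 - 9)
  = (-1, -11, -19)

(-1, -11, -19)


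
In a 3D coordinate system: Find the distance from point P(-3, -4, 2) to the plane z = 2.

distance = |a·x₀ + b·y₀ + c·z₀ - d| / √(a² + b² + c²)
  = |0·(-3) + 0·(-4) + 1·2 - 2| / √(0² + 0² + 1²)
  = |0 + 0 + 2 - 2| / √(0 + 0 + 1)
  = |0| / √1
  = 0 / 1
  ≈ 0

0


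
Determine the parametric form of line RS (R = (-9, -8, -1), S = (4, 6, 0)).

Direction vector d = S - R = (4 + 9, 6 + 8, 0 + 1) = (13, 14, 1)
Parametric form r = R + t·d:
x = -9 + 13t, y = -8 + 14t, z = -1 + t

x = -9 + 13t, y = -8 + 14t, z = -1 + t


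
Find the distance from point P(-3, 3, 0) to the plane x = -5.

distance = |a·x₀ + b·y₀ + c·z₀ - d| / √(a² + b² + c²)
  = |1·(-3) + 0·3 + 0·0 - (-5)| / √(1² + 0² + 0²)
  = |-3 + 0 + 0 + 5| / √(1 + 0 + 0)
  = |2| / √1
  = 2 / 1
  ≈ 2

2


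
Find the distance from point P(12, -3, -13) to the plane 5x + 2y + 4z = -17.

distance = |a·x₀ + b·y₀ + c·z₀ - d| / √(a² + b² + c²)
  = |5·12 + 2·(-3) + 4·(-13) - (-17)| / √(5² + 2² + 4²)
  = |60 - 6 - 52 + 17| / √(25 + 4 + 16)
  = |19| / √45
  = 19 / 6.708
  ≈ 2.832

2.832


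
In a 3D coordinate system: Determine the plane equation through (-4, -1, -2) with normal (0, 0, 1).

The plane through P with normal n = (a, b, c) satisfies n·(r - P) = 0,
i.e. ax + by + cz = a·x₀ + b·y₀ + c·z₀.
d = 0·(-4) + 0·(-1) + 1·(-2)
  = 0 + 0 - 2
  = -2
Equation: z = -2

z = -2


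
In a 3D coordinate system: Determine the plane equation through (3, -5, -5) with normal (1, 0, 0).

The plane through P with normal n = (a, b, c) satisfies n·(r - P) = 0,
i.e. ax + by + cz = a·x₀ + b·y₀ + c·z₀.
d = 1·3 + 0·(-5) + 0·(-5)
  = 3 + 0 + 0
  = 3
Equation: x = 3

x = 3


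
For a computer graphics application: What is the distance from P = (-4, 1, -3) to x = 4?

distance = |a·x₀ + b·y₀ + c·z₀ - d| / √(a² + b² + c²)
  = |1·(-4) + 0·1 + 0·(-3) - 4| / √(1² + 0² + 0²)
  = |-4 + 0 + 0 - 4| / √(1 + 0 + 0)
  = |-8| / √1
  = 8 / 1
  ≈ 8

8


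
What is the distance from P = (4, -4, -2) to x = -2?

distance = |a·x₀ + b·y₀ + c·z₀ - d| / √(a² + b² + c²)
  = |1·4 + 0·(-4) + 0·(-2) - (-2)| / √(1² + 0² + 0²)
  = |4 + 0 + 0 + 2| / √(1 + 0 + 0)
  = |6| / √1
  = 6 / 1
  ≈ 6

6


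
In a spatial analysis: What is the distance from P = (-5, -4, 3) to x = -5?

distance = |a·x₀ + b·y₀ + c·z₀ - d| / √(a² + b² + c²)
  = |1·(-5) + 0·(-4) + 0·3 - (-5)| / √(1² + 0² + 0²)
  = |-5 + 0 + 0 + 5| / √(1 + 0 + 0)
  = |0| / √1
  = 0 / 1
  ≈ 0

0


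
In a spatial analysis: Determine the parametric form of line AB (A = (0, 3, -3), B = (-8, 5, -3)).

Direction vector d = B - A = (-8 + 0, 5 - 3, -3 + 3) = (-8, 2, 0)
Parametric form r = A + t·d:
x = 0 - 8t, y = 3 + 2t, z = -3

x = 0 - 8t, y = 3 + 2t, z = -3


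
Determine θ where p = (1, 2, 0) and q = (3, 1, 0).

p·q = 1·3 + 2·1 + 0·0 = 3 + 2 + 0 = 5
|p| = √(1² + 2² + 0²) = √5 ≈ 2.236
|q| = √(3² + 1² + 0²) = √10 ≈ 3.162
cos θ = (p·q)/(|p||q|) = 5/(2.236·3.162) ≈ 0.7071
θ = arccos(0.7071) ≈ 45°

45°


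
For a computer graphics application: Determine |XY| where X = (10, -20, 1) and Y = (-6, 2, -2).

d = √[(x₂-x₁)² + (y₂-y₁)² + (z₂-z₁)²]
  = √[(-16)² + 22² + (-3)²]
  = √[256 + 484 + 9]
  = √749
  ≈ 27.37

27.37


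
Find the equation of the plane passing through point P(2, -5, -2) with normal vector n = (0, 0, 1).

The plane through P with normal n = (a, b, c) satisfies n·(r - P) = 0,
i.e. ax + by + cz = a·x₀ + b·y₀ + c·z₀.
d = 0·2 + 0·(-5) + 1·(-2)
  = 0 + 0 - 2
  = -2
Equation: z = -2

z = -2


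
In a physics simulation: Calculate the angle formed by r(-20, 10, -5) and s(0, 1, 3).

r·s = (-20)·0 + 10·1 + (-5)·3 = 0 + 10 - 15 = -5
|r| = √((-20)² + 10² + (-5)²) = √525 ≈ 22.91
|s| = √(0² + 1² + 3²) = √10 ≈ 3.162
cos θ = (r·s)/(|r||s|) = -5/(22.91·3.162) ≈ -0.06901
θ = arccos(-0.06901) ≈ 93.96°

93.96°


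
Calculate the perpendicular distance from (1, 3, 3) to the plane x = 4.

distance = |a·x₀ + b·y₀ + c·z₀ - d| / √(a² + b² + c²)
  = |1·1 + 0·3 + 0·3 - 4| / √(1² + 0² + 0²)
  = |1 + 0 + 0 - 4| / √(1 + 0 + 0)
  = |-3| / √1
  = 3 / 1
  ≈ 3

3


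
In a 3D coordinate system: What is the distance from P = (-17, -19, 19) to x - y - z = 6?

distance = |a·x₀ + b·y₀ + c·z₀ - d| / √(a² + b² + c²)
  = |1·(-17) + (-1)·(-19) + (-1)·19 - 6| / √(1² + (-1)² + (-1)²)
  = |-17 + 19 - 19 - 6| / √(1 + 1 + 1)
  = |-23| / √3
  = 23 / 1.732
  ≈ 13.28

13.28


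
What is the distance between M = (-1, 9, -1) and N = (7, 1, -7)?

d = √[(x₂-x₁)² + (y₂-y₁)² + (z₂-z₁)²]
  = √[8² + (-8)² + (-6)²]
  = √[64 + 64 + 36]
  = √164
  ≈ 12.81

12.81


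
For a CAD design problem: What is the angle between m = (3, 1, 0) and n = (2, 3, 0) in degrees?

m·n = 3·2 + 1·3 + 0·0 = 6 + 3 + 0 = 9
|m| = √(3² + 1² + 0²) = √10 ≈ 3.162
|n| = √(2² + 3² + 0²) = √13 ≈ 3.606
cos θ = (m·n)/(|m||n|) = 9/(3.162·3.606) ≈ 0.7894
θ = arccos(0.7894) ≈ 37.87°

37.87°


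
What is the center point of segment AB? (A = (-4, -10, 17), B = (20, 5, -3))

M = ((x₁+x₂)/2, (y₁+y₂)/2, (z₁+z₂)/2)
  = ((-4 + 20)/2, (-10 + 5)/2, (17 - 3)/2)
  = (16/2, -5/2, 14/2)
  = (8, -2.5, 7)

(8, -2.5, 7)


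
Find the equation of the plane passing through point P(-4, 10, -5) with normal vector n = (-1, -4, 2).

The plane through P with normal n = (a, b, c) satisfies n·(r - P) = 0,
i.e. ax + by + cz = a·x₀ + b·y₀ + c·z₀.
d = (-1)·(-4) + (-4)·10 + 2·(-5)
  = 4 - 40 - 10
  = -46
Equation: -x - 4y + 2z = -46

-x - 4y + 2z = -46


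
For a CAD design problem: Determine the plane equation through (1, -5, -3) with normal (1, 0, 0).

The plane through P with normal n = (a, b, c) satisfies n·(r - P) = 0,
i.e. ax + by + cz = a·x₀ + b·y₀ + c·z₀.
d = 1·1 + 0·(-5) + 0·(-3)
  = 1 + 0 + 0
  = 1
Equation: x = 1

x = 1


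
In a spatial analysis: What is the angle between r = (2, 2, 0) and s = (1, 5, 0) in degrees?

r·s = 2·1 + 2·5 + 0·0 = 2 + 10 + 0 = 12
|r| = √(2² + 2² + 0²) = √8 ≈ 2.828
|s| = √(1² + 5² + 0²) = √26 ≈ 5.099
cos θ = (r·s)/(|r||s|) = 12/(2.828·5.099) ≈ 0.8321
θ = arccos(0.8321) ≈ 33.69°

33.69°


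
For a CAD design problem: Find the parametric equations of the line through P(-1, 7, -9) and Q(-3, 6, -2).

Direction vector d = Q - P = (-3 + 1, 6 - 7, -2 + 9) = (-2, -1, 7)
Parametric form r = P + t·d:
x = -1 - 2t, y = 7 - t, z = -9 + 7t

x = -1 - 2t, y = 7 - t, z = -9 + 7t


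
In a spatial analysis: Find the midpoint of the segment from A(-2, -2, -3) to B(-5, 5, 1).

M = ((x₁+x₂)/2, (y₁+y₂)/2, (z₁+z₂)/2)
  = ((-2 - 5)/2, (-2 + 5)/2, (-3 + 1)/2)
  = (-7/2, 3/2, -2/2)
  = (-3.5, 1.5, -1)

(-3.5, 1.5, -1)


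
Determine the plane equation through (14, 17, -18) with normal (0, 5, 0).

The plane through P with normal n = (a, b, c) satisfies n·(r - P) = 0,
i.e. ax + by + cz = a·x₀ + b·y₀ + c·z₀.
d = 0·14 + 5·17 + 0·(-18)
  = 0 + 85 + 0
  = 85
Equation: 5y = 85

5y = 85


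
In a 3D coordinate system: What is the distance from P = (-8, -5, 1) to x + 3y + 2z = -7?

distance = |a·x₀ + b·y₀ + c·z₀ - d| / √(a² + b² + c²)
  = |1·(-8) + 3·(-5) + 2·1 - (-7)| / √(1² + 3² + 2²)
  = |-8 - 15 + 2 + 7| / √(1 + 9 + 4)
  = |-14| / √14
  = 14 / 3.742
  ≈ 3.742

3.742


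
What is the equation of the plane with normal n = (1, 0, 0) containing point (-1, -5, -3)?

The plane through P with normal n = (a, b, c) satisfies n·(r - P) = 0,
i.e. ax + by + cz = a·x₀ + b·y₀ + c·z₀.
d = 1·(-1) + 0·(-5) + 0·(-3)
  = -1 + 0 + 0
  = -1
Equation: x = -1

x = -1


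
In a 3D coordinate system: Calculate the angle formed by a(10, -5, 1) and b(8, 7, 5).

a·b = 10·8 + (-5)·7 + 1·5 = 80 - 35 + 5 = 50
|a| = √(10² + (-5)² + 1²) = √126 ≈ 11.22
|b| = √(8² + 7² + 5²) = √138 ≈ 11.75
cos θ = (a·b)/(|a||b|) = 50/(11.22·11.75) ≈ 0.3792
θ = arccos(0.3792) ≈ 67.72°

67.72°


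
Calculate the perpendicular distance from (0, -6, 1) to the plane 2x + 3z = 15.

distance = |a·x₀ + b·y₀ + c·z₀ - d| / √(a² + b² + c²)
  = |2·0 + 0·(-6) + 3·1 - 15| / √(2² + 0² + 3²)
  = |0 + 0 + 3 - 15| / √(4 + 0 + 9)
  = |-12| / √13
  = 12 / 3.606
  ≈ 3.328

3.328


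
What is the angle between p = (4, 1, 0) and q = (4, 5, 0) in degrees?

p·q = 4·4 + 1·5 + 0·0 = 16 + 5 + 0 = 21
|p| = √(4² + 1² + 0²) = √17 ≈ 4.123
|q| = √(4² + 5² + 0²) = √41 ≈ 6.403
cos θ = (p·q)/(|p||q|) = 21/(4.123·6.403) ≈ 0.7954
θ = arccos(0.7954) ≈ 37.3°

37.3°


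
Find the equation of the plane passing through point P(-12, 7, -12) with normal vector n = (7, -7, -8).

The plane through P with normal n = (a, b, c) satisfies n·(r - P) = 0,
i.e. ax + by + cz = a·x₀ + b·y₀ + c·z₀.
d = 7·(-12) + (-7)·7 + (-8)·(-12)
  = -84 - 49 + 96
  = -37
Equation: 7x - 7y - 8z = -37

7x - 7y - 8z = -37


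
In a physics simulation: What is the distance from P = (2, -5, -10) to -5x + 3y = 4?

distance = |a·x₀ + b·y₀ + c·z₀ - d| / √(a² + b² + c²)
  = |(-5)·2 + 3·(-5) + 0·(-10) - 4| / √((-5)² + 3² + 0²)
  = |-10 - 15 + 0 - 4| / √(25 + 9 + 0)
  = |-29| / √34
  = 29 / 5.831
  ≈ 4.973

4.973


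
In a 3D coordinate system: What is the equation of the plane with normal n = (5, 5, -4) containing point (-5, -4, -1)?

The plane through P with normal n = (a, b, c) satisfies n·(r - P) = 0,
i.e. ax + by + cz = a·x₀ + b·y₀ + c·z₀.
d = 5·(-5) + 5·(-4) + (-4)·(-1)
  = -25 - 20 + 4
  = -41
Equation: 5x + 5y - 4z = -41

5x + 5y - 4z = -41


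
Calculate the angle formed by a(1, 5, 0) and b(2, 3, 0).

a·b = 1·2 + 5·3 + 0·0 = 2 + 15 + 0 = 17
|a| = √(1² + 5² + 0²) = √26 ≈ 5.099
|b| = √(2² + 3² + 0²) = √13 ≈ 3.606
cos θ = (a·b)/(|a||b|) = 17/(5.099·3.606) ≈ 0.9247
θ = arccos(0.9247) ≈ 22.38°

22.38°


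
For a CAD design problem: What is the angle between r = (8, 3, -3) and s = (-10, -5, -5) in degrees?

r·s = 8·(-10) + 3·(-5) + (-3)·(-5) = -80 - 15 + 15 = -80
|r| = √(8² + 3² + (-3)²) = √82 ≈ 9.055
|s| = √((-10)² + (-5)² + (-5)²) = √150 ≈ 12.25
cos θ = (r·s)/(|r||s|) = -80/(9.055·12.25) ≈ -0.7213
θ = arccos(-0.7213) ≈ 136.2°

136.2°


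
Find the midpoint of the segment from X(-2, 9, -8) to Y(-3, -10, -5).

M = ((x₁+x₂)/2, (y₁+y₂)/2, (z₁+z₂)/2)
  = ((-2 - 3)/2, (9 - 10)/2, (-8 - 5)/2)
  = (-5/2, -1/2, -13/2)
  = (-2.5, -0.5, -6.5)

(-2.5, -0.5, -6.5)


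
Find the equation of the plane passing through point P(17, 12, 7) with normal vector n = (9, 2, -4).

The plane through P with normal n = (a, b, c) satisfies n·(r - P) = 0,
i.e. ax + by + cz = a·x₀ + b·y₀ + c·z₀.
d = 9·17 + 2·12 + (-4)·7
  = 153 + 24 - 28
  = 149
Equation: 9x + 2y - 4z = 149

9x + 2y - 4z = 149


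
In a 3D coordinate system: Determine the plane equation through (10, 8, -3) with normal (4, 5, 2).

The plane through P with normal n = (a, b, c) satisfies n·(r - P) = 0,
i.e. ax + by + cz = a·x₀ + b·y₀ + c·z₀.
d = 4·10 + 5·8 + 2·(-3)
  = 40 + 40 - 6
  = 74
Equation: 4x + 5y + 2z = 74

4x + 5y + 2z = 74


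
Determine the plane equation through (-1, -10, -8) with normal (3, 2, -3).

The plane through P with normal n = (a, b, c) satisfies n·(r - P) = 0,
i.e. ax + by + cz = a·x₀ + b·y₀ + c·z₀.
d = 3·(-1) + 2·(-10) + (-3)·(-8)
  = -3 - 20 + 24
  = 1
Equation: 3x + 2y - 3z = 1

3x + 2y - 3z = 1


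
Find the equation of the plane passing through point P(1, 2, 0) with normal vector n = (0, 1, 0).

The plane through P with normal n = (a, b, c) satisfies n·(r - P) = 0,
i.e. ax + by + cz = a·x₀ + b·y₀ + c·z₀.
d = 0·1 + 1·2 + 0·0
  = 0 + 2 + 0
  = 2
Equation: y = 2

y = 2


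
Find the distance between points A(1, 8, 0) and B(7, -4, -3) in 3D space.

d = √[(x₂-x₁)² + (y₂-y₁)² + (z₂-z₁)²]
  = √[6² + (-12)² + (-3)²]
  = √[36 + 144 + 9]
  = √189
  ≈ 13.75

13.75


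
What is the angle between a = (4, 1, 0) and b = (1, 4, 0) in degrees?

a·b = 4·1 + 1·4 + 0·0 = 4 + 4 + 0 = 8
|a| = √(4² + 1² + 0²) = √17 ≈ 4.123
|b| = √(1² + 4² + 0²) = √17 ≈ 4.123
cos θ = (a·b)/(|a||b|) = 8/(4.123·4.123) ≈ 0.4706
θ = arccos(0.4706) ≈ 61.93°

61.93°


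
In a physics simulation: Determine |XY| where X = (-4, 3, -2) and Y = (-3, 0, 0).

d = √[(x₂-x₁)² + (y₂-y₁)² + (z₂-z₁)²]
  = √[1² + (-3)² + 2²]
  = √[1 + 9 + 4]
  = √14
  ≈ 3.742

3.742


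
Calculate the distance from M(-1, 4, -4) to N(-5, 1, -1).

d = √[(x₂-x₁)² + (y₂-y₁)² + (z₂-z₁)²]
  = √[(-4)² + (-3)² + 3²]
  = √[16 + 9 + 9]
  = √34
  ≈ 5.831

5.831


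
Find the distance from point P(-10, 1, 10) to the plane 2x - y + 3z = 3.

distance = |a·x₀ + b·y₀ + c·z₀ - d| / √(a² + b² + c²)
  = |2·(-10) + (-1)·1 + 3·10 - 3| / √(2² + (-1)² + 3²)
  = |-20 - 1 + 30 - 3| / √(4 + 1 + 9)
  = |6| / √14
  = 6 / 3.742
  ≈ 1.604

1.604


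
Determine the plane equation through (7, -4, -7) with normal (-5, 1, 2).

The plane through P with normal n = (a, b, c) satisfies n·(r - P) = 0,
i.e. ax + by + cz = a·x₀ + b·y₀ + c·z₀.
d = (-5)·7 + 1·(-4) + 2·(-7)
  = -35 - 4 - 14
  = -53
Equation: -5x + y + 2z = -53

-5x + y + 2z = -53


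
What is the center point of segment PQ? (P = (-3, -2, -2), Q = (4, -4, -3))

M = ((x₁+x₂)/2, (y₁+y₂)/2, (z₁+z₂)/2)
  = ((-3 + 4)/2, (-2 - 4)/2, (-2 - 3)/2)
  = (1/2, -6/2, -5/2)
  = (0.5, -3, -2.5)

(0.5, -3, -2.5)


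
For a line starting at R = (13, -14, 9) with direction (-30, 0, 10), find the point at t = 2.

P(t) = R + t·d
  = (13 + (-30)·2, -14 + 0·2, 9 + 10·2)
  = (13 - 60, -14 + 0, 9 + 20)
  = (-47, -14, 29)

(-47, -14, 29)


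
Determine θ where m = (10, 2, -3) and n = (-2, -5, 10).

m·n = 10·(-2) + 2·(-5) + (-3)·10 = -20 - 10 - 30 = -60
|m| = √(10² + 2² + (-3)²) = √113 ≈ 10.63
|n| = √((-2)² + (-5)² + 10²) = √129 ≈ 11.36
cos θ = (m·n)/(|m||n|) = -60/(10.63·11.36) ≈ -0.497
θ = arccos(-0.497) ≈ 119.8°

119.8°
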